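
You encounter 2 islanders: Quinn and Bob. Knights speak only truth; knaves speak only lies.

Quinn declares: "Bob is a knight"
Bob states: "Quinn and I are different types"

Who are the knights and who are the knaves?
Quinn is a knave.
Bob is a knave.

Verification:
- Quinn (knave) says "Bob is a knight" - this is FALSE (a lie) because Bob is a knave.
- Bob (knave) says "Quinn and I are different types" - this is FALSE (a lie) because Bob is a knave and Quinn is a knave.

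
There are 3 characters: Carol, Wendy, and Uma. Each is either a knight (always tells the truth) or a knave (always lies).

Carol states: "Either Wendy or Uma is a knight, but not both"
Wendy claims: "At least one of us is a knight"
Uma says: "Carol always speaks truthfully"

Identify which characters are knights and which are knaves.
Carol is a knave.
Wendy is a knave.
Uma is a knave.

Verification:
- Carol (knave) says "Either Wendy or Uma is a knight, but not both" - this is FALSE (a lie) because Wendy is a knave and Uma is a knave.
- Wendy (knave) says "At least one of us is a knight" - this is FALSE (a lie) because no one is a knight.
- Uma (knave) says "Carol always speaks truthfully" - this is FALSE (a lie) because Carol is a knave.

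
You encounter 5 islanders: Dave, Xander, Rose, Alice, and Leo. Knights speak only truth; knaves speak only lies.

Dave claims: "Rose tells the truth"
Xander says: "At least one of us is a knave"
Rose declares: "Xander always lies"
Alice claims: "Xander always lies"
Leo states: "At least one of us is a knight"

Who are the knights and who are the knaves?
Dave is a knave.
Xander is a knight.
Rose is a knave.
Alice is a knave.
Leo is a knight.

Verification:
- Dave (knave) says "Rose tells the truth" - this is FALSE (a lie) because Rose is a knave.
- Xander (knight) says "At least one of us is a knave" - this is TRUE because Dave, Rose, and Alice are knaves.
- Rose (knave) says "Xander always lies" - this is FALSE (a lie) because Xander is a knight.
- Alice (knave) says "Xander always lies" - this is FALSE (a lie) because Xander is a knight.
- Leo (knight) says "At least one of us is a knight" - this is TRUE because Xander and Leo are knights.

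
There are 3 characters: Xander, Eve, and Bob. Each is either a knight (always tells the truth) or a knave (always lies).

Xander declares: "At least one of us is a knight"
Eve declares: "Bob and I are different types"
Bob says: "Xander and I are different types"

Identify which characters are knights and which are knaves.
Xander is a knave.
Eve is a knave.
Bob is a knave.

Verification:
- Xander (knave) says "At least one of us is a knight" - this is FALSE (a lie) because no one is a knight.
- Eve (knave) says "Bob and I are different types" - this is FALSE (a lie) because Eve is a knave and Bob is a knave.
- Bob (knave) says "Xander and I are different types" - this is FALSE (a lie) because Bob is a knave and Xander is a knave.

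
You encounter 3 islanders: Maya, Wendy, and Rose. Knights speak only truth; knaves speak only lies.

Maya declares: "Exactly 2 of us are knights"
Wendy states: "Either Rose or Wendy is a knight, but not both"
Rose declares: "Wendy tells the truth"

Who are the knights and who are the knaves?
Maya is a knave.
Wendy is a knave.
Rose is a knave.

Verification:
- Maya (knave) says "Exactly 2 of us are knights" - this is FALSE (a lie) because there are 0 knights.
- Wendy (knave) says "Either Rose or Wendy is a knight, but not both" - this is FALSE (a lie) because Rose is a knave and Wendy is a knave.
- Rose (knave) says "Wendy tells the truth" - this is FALSE (a lie) because Wendy is a knave.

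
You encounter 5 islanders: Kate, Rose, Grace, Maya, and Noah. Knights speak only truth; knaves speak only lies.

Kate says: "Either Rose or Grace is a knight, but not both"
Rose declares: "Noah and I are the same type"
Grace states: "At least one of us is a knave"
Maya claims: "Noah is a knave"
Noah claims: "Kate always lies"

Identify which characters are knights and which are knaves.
Kate is a knave.
Rose is a knight.
Grace is a knight.
Maya is a knave.
Noah is a knight.

Verification:
- Kate (knave) says "Either Rose or Grace is a knight, but not both" - this is FALSE (a lie) because Rose is a knight and Grace is a knight.
- Rose (knight) says "Noah and I are the same type" - this is TRUE because Rose is a knight and Noah is a knight.
- Grace (knight) says "At least one of us is a knave" - this is TRUE because Kate and Maya are knaves.
- Maya (knave) says "Noah is a knave" - this is FALSE (a lie) because Noah is a knight.
- Noah (knight) says "Kate always lies" - this is TRUE because Kate is a knave.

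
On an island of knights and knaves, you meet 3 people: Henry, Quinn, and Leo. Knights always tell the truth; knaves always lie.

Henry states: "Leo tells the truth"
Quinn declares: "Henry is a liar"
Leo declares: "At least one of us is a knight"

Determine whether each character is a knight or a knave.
Henry is a knight.
Quinn is a knave.
Leo is a knight.

Verification:
- Henry (knight) says "Leo tells the truth" - this is TRUE because Leo is a knight.
- Quinn (knave) says "Henry is a liar" - this is FALSE (a lie) because Henry is a knight.
- Leo (knight) says "At least one of us is a knight" - this is TRUE because Henry and Leo are knights.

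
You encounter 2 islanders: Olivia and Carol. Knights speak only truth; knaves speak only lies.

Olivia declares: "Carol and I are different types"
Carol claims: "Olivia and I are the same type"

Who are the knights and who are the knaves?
Olivia is a knight.
Carol is a knave.

Verification:
- Olivia (knight) says "Carol and I are different types" - this is TRUE because Olivia is a knight and Carol is a knave.
- Carol (knave) says "Olivia and I are the same type" - this is FALSE (a lie) because Carol is a knave and Olivia is a knight.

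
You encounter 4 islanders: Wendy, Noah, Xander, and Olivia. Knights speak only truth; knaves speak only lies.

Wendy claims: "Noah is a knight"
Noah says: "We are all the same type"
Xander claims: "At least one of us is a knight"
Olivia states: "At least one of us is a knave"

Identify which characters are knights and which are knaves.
Wendy is a knave.
Noah is a knave.
Xander is a knight.
Olivia is a knight.

Verification:
- Wendy (knave) says "Noah is a knight" - this is FALSE (a lie) because Noah is a knave.
- Noah (knave) says "We are all the same type" - this is FALSE (a lie) because Xander and Olivia are knights and Wendy and Noah are knaves.
- Xander (knight) says "At least one of us is a knight" - this is TRUE because Xander and Olivia are knights.
- Olivia (knight) says "At least one of us is a knave" - this is TRUE because Wendy and Noah are knaves.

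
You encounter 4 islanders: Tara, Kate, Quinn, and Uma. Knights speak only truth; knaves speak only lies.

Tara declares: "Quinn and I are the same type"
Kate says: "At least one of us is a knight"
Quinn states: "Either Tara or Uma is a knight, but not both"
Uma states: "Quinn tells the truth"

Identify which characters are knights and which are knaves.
Tara is a knave.
Kate is a knight.
Quinn is a knight.
Uma is a knight.

Verification:
- Tara (knave) says "Quinn and I are the same type" - this is FALSE (a lie) because Tara is a knave and Quinn is a knight.
- Kate (knight) says "At least one of us is a knight" - this is TRUE because Kate, Quinn, and Uma are knights.
- Quinn (knight) says "Either Tara or Uma is a knight, but not both" - this is TRUE because Tara is a knave and Uma is a knight.
- Uma (knight) says "Quinn tells the truth" - this is TRUE because Quinn is a knight.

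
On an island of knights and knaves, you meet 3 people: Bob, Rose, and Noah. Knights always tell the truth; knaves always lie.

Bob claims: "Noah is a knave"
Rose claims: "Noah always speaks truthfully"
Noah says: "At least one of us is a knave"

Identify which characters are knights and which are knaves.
Bob is a knave.
Rose is a knight.
Noah is a knight.

Verification:
- Bob (knave) says "Noah is a knave" - this is FALSE (a lie) because Noah is a knight.
- Rose (knight) says "Noah always speaks truthfully" - this is TRUE because Noah is a knight.
- Noah (knight) says "At least one of us is a knave" - this is TRUE because Bob is a knave.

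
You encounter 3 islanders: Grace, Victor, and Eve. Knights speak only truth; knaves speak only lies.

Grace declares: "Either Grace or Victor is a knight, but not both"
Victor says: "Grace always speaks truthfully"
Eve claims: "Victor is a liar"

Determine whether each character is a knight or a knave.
Grace is a knave.
Victor is a knave.
Eve is a knight.

Verification:
- Grace (knave) says "Either Grace or Victor is a knight, but not both" - this is FALSE (a lie) because Grace is a knave and Victor is a knave.
- Victor (knave) says "Grace always speaks truthfully" - this is FALSE (a lie) because Grace is a knave.
- Eve (knight) says "Victor is a liar" - this is TRUE because Victor is a knave.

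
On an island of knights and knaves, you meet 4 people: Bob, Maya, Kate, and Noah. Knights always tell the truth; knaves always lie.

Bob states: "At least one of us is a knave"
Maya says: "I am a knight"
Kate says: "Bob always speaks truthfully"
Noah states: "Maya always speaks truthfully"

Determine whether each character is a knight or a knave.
Bob is a knight.
Maya is a knave.
Kate is a knight.
Noah is a knave.

Verification:
- Bob (knight) says "At least one of us is a knave" - this is TRUE because Maya and Noah are knaves.
- Maya (knave) says "I am a knight" - this is FALSE (a lie) because Maya is a knave.
- Kate (knight) says "Bob always speaks truthfully" - this is TRUE because Bob is a knight.
- Noah (knave) says "Maya always speaks truthfully" - this is FALSE (a lie) because Maya is a knave.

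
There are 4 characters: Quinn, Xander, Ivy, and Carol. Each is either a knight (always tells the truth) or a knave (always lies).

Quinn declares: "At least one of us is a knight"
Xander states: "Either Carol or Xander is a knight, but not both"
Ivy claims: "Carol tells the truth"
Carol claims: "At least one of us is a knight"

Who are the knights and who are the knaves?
Quinn is a knave.
Xander is a knave.
Ivy is a knave.
Carol is a knave.

Verification:
- Quinn (knave) says "At least one of us is a knight" - this is FALSE (a lie) because no one is a knight.
- Xander (knave) says "Either Carol or Xander is a knight, but not both" - this is FALSE (a lie) because Carol is a knave and Xander is a knave.
- Ivy (knave) says "Carol tells the truth" - this is FALSE (a lie) because Carol is a knave.
- Carol (knave) says "At least one of us is a knight" - this is FALSE (a lie) because no one is a knight.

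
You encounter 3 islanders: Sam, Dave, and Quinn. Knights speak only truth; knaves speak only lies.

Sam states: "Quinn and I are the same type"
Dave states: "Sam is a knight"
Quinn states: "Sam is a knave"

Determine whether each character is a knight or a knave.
Sam is a knave.
Dave is a knave.
Quinn is a knight.

Verification:
- Sam (knave) says "Quinn and I are the same type" - this is FALSE (a lie) because Sam is a knave and Quinn is a knight.
- Dave (knave) says "Sam is a knight" - this is FALSE (a lie) because Sam is a knave.
- Quinn (knight) says "Sam is a knave" - this is TRUE because Sam is a knave.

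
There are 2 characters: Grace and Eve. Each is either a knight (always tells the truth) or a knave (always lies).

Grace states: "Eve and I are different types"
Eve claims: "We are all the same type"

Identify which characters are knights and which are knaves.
Grace is a knight.
Eve is a knave.

Verification:
- Grace (knight) says "Eve and I are different types" - this is TRUE because Grace is a knight and Eve is a knave.
- Eve (knave) says "We are all the same type" - this is FALSE (a lie) because Grace is a knight and Eve is a knave.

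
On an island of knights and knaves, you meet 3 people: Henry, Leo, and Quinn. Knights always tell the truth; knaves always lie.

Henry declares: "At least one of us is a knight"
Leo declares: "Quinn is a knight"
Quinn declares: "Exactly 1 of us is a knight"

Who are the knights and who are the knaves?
Henry is a knave.
Leo is a knave.
Quinn is a knave.

Verification:
- Henry (knave) says "At least one of us is a knight" - this is FALSE (a lie) because no one is a knight.
- Leo (knave) says "Quinn is a knight" - this is FALSE (a lie) because Quinn is a knave.
- Quinn (knave) says "Exactly 1 of us is a knight" - this is FALSE (a lie) because there are 0 knights.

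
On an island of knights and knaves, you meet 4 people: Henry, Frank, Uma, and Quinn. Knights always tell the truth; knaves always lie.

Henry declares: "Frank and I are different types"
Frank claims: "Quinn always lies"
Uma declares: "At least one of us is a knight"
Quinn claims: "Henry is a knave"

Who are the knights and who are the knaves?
Henry is a knave.
Frank is a knave.
Uma is a knight.
Quinn is a knight.

Verification:
- Henry (knave) says "Frank and I are different types" - this is FALSE (a lie) because Henry is a knave and Frank is a knave.
- Frank (knave) says "Quinn always lies" - this is FALSE (a lie) because Quinn is a knight.
- Uma (knight) says "At least one of us is a knight" - this is TRUE because Uma and Quinn are knights.
- Quinn (knight) says "Henry is a knave" - this is TRUE because Henry is a knave.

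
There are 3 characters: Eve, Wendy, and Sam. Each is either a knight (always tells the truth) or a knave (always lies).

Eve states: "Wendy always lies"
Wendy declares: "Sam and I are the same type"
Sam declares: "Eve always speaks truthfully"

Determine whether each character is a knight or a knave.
Eve is a knight.
Wendy is a knave.
Sam is a knight.

Verification:
- Eve (knight) says "Wendy always lies" - this is TRUE because Wendy is a knave.
- Wendy (knave) says "Sam and I are the same type" - this is FALSE (a lie) because Wendy is a knave and Sam is a knight.
- Sam (knight) says "Eve always speaks truthfully" - this is TRUE because Eve is a knight.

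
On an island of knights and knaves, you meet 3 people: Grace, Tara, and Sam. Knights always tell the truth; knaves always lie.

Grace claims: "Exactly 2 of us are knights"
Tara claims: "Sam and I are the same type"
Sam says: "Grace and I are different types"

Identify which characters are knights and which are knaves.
Grace is a knave.
Tara is a knave.
Sam is a knight.

Verification:
- Grace (knave) says "Exactly 2 of us are knights" - this is FALSE (a lie) because there are 1 knights.
- Tara (knave) says "Sam and I are the same type" - this is FALSE (a lie) because Tara is a knave and Sam is a knight.
- Sam (knight) says "Grace and I are different types" - this is TRUE because Sam is a knight and Grace is a knave.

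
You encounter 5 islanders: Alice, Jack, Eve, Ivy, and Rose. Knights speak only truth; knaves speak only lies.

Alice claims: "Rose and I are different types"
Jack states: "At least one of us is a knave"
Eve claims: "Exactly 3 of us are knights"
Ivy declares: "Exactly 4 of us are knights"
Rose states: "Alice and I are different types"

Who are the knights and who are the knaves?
Alice is a knave.
Jack is a knight.
Eve is a knave.
Ivy is a knave.
Rose is a knave.

Verification:
- Alice (knave) says "Rose and I are different types" - this is FALSE (a lie) because Alice is a knave and Rose is a knave.
- Jack (knight) says "At least one of us is a knave" - this is TRUE because Alice, Eve, Ivy, and Rose are knaves.
- Eve (knave) says "Exactly 3 of us are knights" - this is FALSE (a lie) because there are 1 knights.
- Ivy (knave) says "Exactly 4 of us are knights" - this is FALSE (a lie) because there are 1 knights.
- Rose (knave) says "Alice and I are different types" - this is FALSE (a lie) because Rose is a knave and Alice is a knave.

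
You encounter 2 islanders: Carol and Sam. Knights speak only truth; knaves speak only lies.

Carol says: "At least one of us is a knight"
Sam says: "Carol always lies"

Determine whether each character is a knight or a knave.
Carol is a knight.
Sam is a knave.

Verification:
- Carol (knight) says "At least one of us is a knight" - this is TRUE because Carol is a knight.
- Sam (knave) says "Carol always lies" - this is FALSE (a lie) because Carol is a knight.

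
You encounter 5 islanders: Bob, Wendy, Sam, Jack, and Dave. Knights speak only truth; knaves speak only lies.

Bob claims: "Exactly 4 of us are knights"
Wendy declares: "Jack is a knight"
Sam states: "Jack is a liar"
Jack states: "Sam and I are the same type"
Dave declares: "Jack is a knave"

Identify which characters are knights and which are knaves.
Bob is a knave.
Wendy is a knave.
Sam is a knight.
Jack is a knave.
Dave is a knight.

Verification:
- Bob (knave) says "Exactly 4 of us are knights" - this is FALSE (a lie) because there are 2 knights.
- Wendy (knave) says "Jack is a knight" - this is FALSE (a lie) because Jack is a knave.
- Sam (knight) says "Jack is a liar" - this is TRUE because Jack is a knave.
- Jack (knave) says "Sam and I are the same type" - this is FALSE (a lie) because Jack is a knave and Sam is a knight.
- Dave (knight) says "Jack is a knave" - this is TRUE because Jack is a knave.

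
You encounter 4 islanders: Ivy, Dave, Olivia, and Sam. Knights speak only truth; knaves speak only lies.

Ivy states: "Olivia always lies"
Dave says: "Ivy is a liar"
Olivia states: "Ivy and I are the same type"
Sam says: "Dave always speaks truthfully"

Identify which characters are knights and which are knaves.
Ivy is a knight.
Dave is a knave.
Olivia is a knave.
Sam is a knave.

Verification:
- Ivy (knight) says "Olivia always lies" - this is TRUE because Olivia is a knave.
- Dave (knave) says "Ivy is a liar" - this is FALSE (a lie) because Ivy is a knight.
- Olivia (knave) says "Ivy and I are the same type" - this is FALSE (a lie) because Olivia is a knave and Ivy is a knight.
- Sam (knave) says "Dave always speaks truthfully" - this is FALSE (a lie) because Dave is a knave.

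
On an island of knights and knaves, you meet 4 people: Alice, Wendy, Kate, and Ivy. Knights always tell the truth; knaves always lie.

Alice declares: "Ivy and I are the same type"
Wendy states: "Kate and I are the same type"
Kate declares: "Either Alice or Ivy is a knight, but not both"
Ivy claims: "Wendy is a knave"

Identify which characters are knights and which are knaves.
Alice is a knave.
Wendy is a knave.
Kate is a knight.
Ivy is a knight.

Verification:
- Alice (knave) says "Ivy and I are the same type" - this is FALSE (a lie) because Alice is a knave and Ivy is a knight.
- Wendy (knave) says "Kate and I are the same type" - this is FALSE (a lie) because Wendy is a knave and Kate is a knight.
- Kate (knight) says "Either Alice or Ivy is a knight, but not both" - this is TRUE because Alice is a knave and Ivy is a knight.
- Ivy (knight) says "Wendy is a knave" - this is TRUE because Wendy is a knave.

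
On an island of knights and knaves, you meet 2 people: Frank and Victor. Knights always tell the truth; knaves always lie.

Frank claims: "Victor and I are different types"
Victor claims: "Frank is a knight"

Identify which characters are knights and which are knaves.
Frank is a knave.
Victor is a knave.

Verification:
- Frank (knave) says "Victor and I are different types" - this is FALSE (a lie) because Frank is a knave and Victor is a knave.
- Victor (knave) says "Frank is a knight" - this is FALSE (a lie) because Frank is a knave.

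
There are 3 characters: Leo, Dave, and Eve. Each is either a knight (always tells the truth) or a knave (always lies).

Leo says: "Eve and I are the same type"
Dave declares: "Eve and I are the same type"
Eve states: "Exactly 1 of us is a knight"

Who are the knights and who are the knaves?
Leo is a knave.
Dave is a knave.
Eve is a knight.

Verification:
- Leo (knave) says "Eve and I are the same type" - this is FALSE (a lie) because Leo is a knave and Eve is a knight.
- Dave (knave) says "Eve and I are the same type" - this is FALSE (a lie) because Dave is a knave and Eve is a knight.
- Eve (knight) says "Exactly 1 of us is a knight" - this is TRUE because there are 1 knights.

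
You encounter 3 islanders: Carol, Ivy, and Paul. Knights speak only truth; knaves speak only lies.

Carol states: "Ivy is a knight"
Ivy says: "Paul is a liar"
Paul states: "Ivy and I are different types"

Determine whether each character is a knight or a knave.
Carol is a knave.
Ivy is a knave.
Paul is a knight.

Verification:
- Carol (knave) says "Ivy is a knight" - this is FALSE (a lie) because Ivy is a knave.
- Ivy (knave) says "Paul is a liar" - this is FALSE (a lie) because Paul is a knight.
- Paul (knight) says "Ivy and I are different types" - this is TRUE because Paul is a knight and Ivy is a knave.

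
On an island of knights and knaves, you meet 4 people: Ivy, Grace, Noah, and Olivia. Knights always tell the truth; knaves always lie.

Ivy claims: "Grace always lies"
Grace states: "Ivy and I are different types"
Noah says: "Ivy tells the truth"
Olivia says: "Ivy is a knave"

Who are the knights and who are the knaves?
Ivy is a knave.
Grace is a knight.
Noah is a knave.
Olivia is a knight.

Verification:
- Ivy (knave) says "Grace always lies" - this is FALSE (a lie) because Grace is a knight.
- Grace (knight) says "Ivy and I are different types" - this is TRUE because Grace is a knight and Ivy is a knave.
- Noah (knave) says "Ivy tells the truth" - this is FALSE (a lie) because Ivy is a knave.
- Olivia (knight) says "Ivy is a knave" - this is TRUE because Ivy is a knave.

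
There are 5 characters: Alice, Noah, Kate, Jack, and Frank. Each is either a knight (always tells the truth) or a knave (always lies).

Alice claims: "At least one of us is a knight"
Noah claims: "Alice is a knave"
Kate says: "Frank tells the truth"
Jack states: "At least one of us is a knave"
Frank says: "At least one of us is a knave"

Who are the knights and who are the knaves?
Alice is a knight.
Noah is a knave.
Kate is a knight.
Jack is a knight.
Frank is a knight.

Verification:
- Alice (knight) says "At least one of us is a knight" - this is TRUE because Alice, Kate, Jack, and Frank are knights.
- Noah (knave) says "Alice is a knave" - this is FALSE (a lie) because Alice is a knight.
- Kate (knight) says "Frank tells the truth" - this is TRUE because Frank is a knight.
- Jack (knight) says "At least one of us is a knave" - this is TRUE because Noah is a knave.
- Frank (knight) says "At least one of us is a knave" - this is TRUE because Noah is a knave.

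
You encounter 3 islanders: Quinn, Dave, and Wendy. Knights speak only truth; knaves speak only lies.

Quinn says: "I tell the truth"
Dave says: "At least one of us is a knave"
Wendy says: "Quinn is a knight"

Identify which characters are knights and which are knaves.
Quinn is a knave.
Dave is a knight.
Wendy is a knave.

Verification:
- Quinn (knave) says "I tell the truth" - this is FALSE (a lie) because Quinn is a knave.
- Dave (knight) says "At least one of us is a knave" - this is TRUE because Quinn and Wendy are knaves.
- Wendy (knave) says "Quinn is a knight" - this is FALSE (a lie) because Quinn is a knave.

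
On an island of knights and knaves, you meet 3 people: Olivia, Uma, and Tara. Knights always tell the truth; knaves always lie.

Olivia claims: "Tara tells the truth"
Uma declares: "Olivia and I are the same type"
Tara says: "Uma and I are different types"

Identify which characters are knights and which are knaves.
Olivia is a knight.
Uma is a knave.
Tara is a knight.

Verification:
- Olivia (knight) says "Tara tells the truth" - this is TRUE because Tara is a knight.
- Uma (knave) says "Olivia and I are the same type" - this is FALSE (a lie) because Uma is a knave and Olivia is a knight.
- Tara (knight) says "Uma and I are different types" - this is TRUE because Tara is a knight and Uma is a knave.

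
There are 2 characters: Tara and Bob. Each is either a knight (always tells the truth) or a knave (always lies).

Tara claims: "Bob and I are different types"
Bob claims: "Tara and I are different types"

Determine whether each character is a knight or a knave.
Tara is a knave.
Bob is a knave.

Verification:
- Tara (knave) says "Bob and I are different types" - this is FALSE (a lie) because Tara is a knave and Bob is a knave.
- Bob (knave) says "Tara and I are different types" - this is FALSE (a lie) because Bob is a knave and Tara is a knave.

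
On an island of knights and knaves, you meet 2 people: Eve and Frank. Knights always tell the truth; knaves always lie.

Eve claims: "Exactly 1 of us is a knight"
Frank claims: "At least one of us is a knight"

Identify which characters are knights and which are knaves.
Eve is a knave.
Frank is a knave.

Verification:
- Eve (knave) says "Exactly 1 of us is a knight" - this is FALSE (a lie) because there are 0 knights.
- Frank (knave) says "At least one of us is a knight" - this is FALSE (a lie) because no one is a knight.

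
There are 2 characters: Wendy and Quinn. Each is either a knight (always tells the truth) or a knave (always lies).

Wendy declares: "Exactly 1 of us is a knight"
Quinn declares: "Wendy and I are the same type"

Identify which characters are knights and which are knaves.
Wendy is a knight.
Quinn is a knave.

Verification:
- Wendy (knight) says "Exactly 1 of us is a knight" - this is TRUE because there are 1 knights.
- Quinn (knave) says "Wendy and I are the same type" - this is FALSE (a lie) because Quinn is a knave and Wendy is a knight.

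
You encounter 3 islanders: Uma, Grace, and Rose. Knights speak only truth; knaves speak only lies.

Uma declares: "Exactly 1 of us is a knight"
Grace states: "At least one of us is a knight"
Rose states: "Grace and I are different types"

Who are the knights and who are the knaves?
Uma is a knave.
Grace is a knave.
Rose is a knave.

Verification:
- Uma (knave) says "Exactly 1 of us is a knight" - this is FALSE (a lie) because there are 0 knights.
- Grace (knave) says "At least one of us is a knight" - this is FALSE (a lie) because no one is a knight.
- Rose (knave) says "Grace and I are different types" - this is FALSE (a lie) because Rose is a knave and Grace is a knave.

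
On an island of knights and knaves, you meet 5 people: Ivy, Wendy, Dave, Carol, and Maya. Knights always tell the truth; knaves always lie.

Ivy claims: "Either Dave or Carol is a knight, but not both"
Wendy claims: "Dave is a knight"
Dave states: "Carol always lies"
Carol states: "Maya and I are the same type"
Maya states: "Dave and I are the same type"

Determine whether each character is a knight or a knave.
Ivy is a knight.
Wendy is a knight.
Dave is a knight.
Carol is a knave.
Maya is a knight.

Verification:
- Ivy (knight) says "Either Dave or Carol is a knight, but not both" - this is TRUE because Dave is a knight and Carol is a knave.
- Wendy (knight) says "Dave is a knight" - this is TRUE because Dave is a knight.
- Dave (knight) says "Carol always lies" - this is TRUE because Carol is a knave.
- Carol (knave) says "Maya and I are the same type" - this is FALSE (a lie) because Carol is a knave and Maya is a knight.
- Maya (knight) says "Dave and I are the same type" - this is TRUE because Maya is a knight and Dave is a knight.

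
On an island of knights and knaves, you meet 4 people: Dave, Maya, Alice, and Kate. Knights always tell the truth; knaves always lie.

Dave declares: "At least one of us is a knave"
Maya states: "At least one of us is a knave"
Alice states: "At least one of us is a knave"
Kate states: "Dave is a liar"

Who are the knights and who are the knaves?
Dave is a knight.
Maya is a knight.
Alice is a knight.
Kate is a knave.

Verification:
- Dave (knight) says "At least one of us is a knave" - this is TRUE because Kate is a knave.
- Maya (knight) says "At least one of us is a knave" - this is TRUE because Kate is a knave.
- Alice (knight) says "At least one of us is a knave" - this is TRUE because Kate is a knave.
- Kate (knave) says "Dave is a liar" - this is FALSE (a lie) because Dave is a knight.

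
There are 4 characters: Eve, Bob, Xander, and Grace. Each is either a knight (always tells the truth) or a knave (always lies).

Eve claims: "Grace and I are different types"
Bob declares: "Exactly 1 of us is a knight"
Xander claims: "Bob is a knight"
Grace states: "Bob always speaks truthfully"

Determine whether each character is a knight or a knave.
Eve is a knave.
Bob is a knave.
Xander is a knave.
Grace is a knave.

Verification:
- Eve (knave) says "Grace and I are different types" - this is FALSE (a lie) because Eve is a knave and Grace is a knave.
- Bob (knave) says "Exactly 1 of us is a knight" - this is FALSE (a lie) because there are 0 knights.
- Xander (knave) says "Bob is a knight" - this is FALSE (a lie) because Bob is a knave.
- Grace (knave) says "Bob always speaks truthfully" - this is FALSE (a lie) because Bob is a knave.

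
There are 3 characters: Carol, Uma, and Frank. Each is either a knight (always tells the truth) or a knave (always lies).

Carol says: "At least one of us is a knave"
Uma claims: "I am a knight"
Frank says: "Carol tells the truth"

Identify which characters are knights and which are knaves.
Carol is a knight.
Uma is a knave.
Frank is a knight.

Verification:
- Carol (knight) says "At least one of us is a knave" - this is TRUE because Uma is a knave.
- Uma (knave) says "I am a knight" - this is FALSE (a lie) because Uma is a knave.
- Frank (knight) says "Carol tells the truth" - this is TRUE because Carol is a knight.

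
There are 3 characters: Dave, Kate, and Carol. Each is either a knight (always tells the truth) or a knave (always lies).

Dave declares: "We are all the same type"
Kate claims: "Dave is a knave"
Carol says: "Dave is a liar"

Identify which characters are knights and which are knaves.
Dave is a knave.
Kate is a knight.
Carol is a knight.

Verification:
- Dave (knave) says "We are all the same type" - this is FALSE (a lie) because Kate and Carol are knights and Dave is a knave.
- Kate (knight) says "Dave is a knave" - this is TRUE because Dave is a knave.
- Carol (knight) says "Dave is a liar" - this is TRUE because Dave is a knave.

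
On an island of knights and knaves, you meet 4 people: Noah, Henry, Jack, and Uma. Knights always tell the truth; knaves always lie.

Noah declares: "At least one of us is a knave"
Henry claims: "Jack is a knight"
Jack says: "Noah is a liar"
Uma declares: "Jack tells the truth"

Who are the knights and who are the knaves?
Noah is a knight.
Henry is a knave.
Jack is a knave.
Uma is a knave.

Verification:
- Noah (knight) says "At least one of us is a knave" - this is TRUE because Henry, Jack, and Uma are knaves.
- Henry (knave) says "Jack is a knight" - this is FALSE (a lie) because Jack is a knave.
- Jack (knave) says "Noah is a liar" - this is FALSE (a lie) because Noah is a knight.
- Uma (knave) says "Jack tells the truth" - this is FALSE (a lie) because Jack is a knave.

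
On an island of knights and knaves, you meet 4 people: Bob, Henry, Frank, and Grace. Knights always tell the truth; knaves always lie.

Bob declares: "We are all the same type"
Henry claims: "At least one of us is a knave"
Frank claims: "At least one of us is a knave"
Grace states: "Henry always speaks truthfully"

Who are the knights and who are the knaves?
Bob is a knave.
Henry is a knight.
Frank is a knight.
Grace is a knight.

Verification:
- Bob (knave) says "We are all the same type" - this is FALSE (a lie) because Henry, Frank, and Grace are knights and Bob is a knave.
- Henry (knight) says "At least one of us is a knave" - this is TRUE because Bob is a knave.
- Frank (knight) says "At least one of us is a knave" - this is TRUE because Bob is a knave.
- Grace (knight) says "Henry always speaks truthfully" - this is TRUE because Henry is a knight.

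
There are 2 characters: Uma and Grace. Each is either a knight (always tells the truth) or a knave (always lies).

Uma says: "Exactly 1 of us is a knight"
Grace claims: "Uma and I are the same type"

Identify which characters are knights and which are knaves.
Uma is a knight.
Grace is a knave.

Verification:
- Uma (knight) says "Exactly 1 of us is a knight" - this is TRUE because there are 1 knights.
- Grace (knave) says "Uma and I are the same type" - this is FALSE (a lie) because Grace is a knave and Uma is a knight.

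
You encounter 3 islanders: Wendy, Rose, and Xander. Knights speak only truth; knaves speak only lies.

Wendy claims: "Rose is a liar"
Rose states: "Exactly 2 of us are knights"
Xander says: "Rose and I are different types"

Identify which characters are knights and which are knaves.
Wendy is a knight.
Rose is a knave.
Xander is a knave.

Verification:
- Wendy (knight) says "Rose is a liar" - this is TRUE because Rose is a knave.
- Rose (knave) says "Exactly 2 of us are knights" - this is FALSE (a lie) because there are 1 knights.
- Xander (knave) says "Rose and I are different types" - this is FALSE (a lie) because Xander is a knave and Rose is a knave.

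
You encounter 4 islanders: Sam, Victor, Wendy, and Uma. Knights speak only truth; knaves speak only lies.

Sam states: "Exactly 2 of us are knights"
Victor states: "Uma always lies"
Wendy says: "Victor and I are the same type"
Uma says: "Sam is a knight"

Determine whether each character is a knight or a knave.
Sam is a knave.
Victor is a knight.
Wendy is a knave.
Uma is a knave.

Verification:
- Sam (knave) says "Exactly 2 of us are knights" - this is FALSE (a lie) because there are 1 knights.
- Victor (knight) says "Uma always lies" - this is TRUE because Uma is a knave.
- Wendy (knave) says "Victor and I are the same type" - this is FALSE (a lie) because Wendy is a knave and Victor is a knight.
- Uma (knave) says "Sam is a knight" - this is FALSE (a lie) because Sam is a knave.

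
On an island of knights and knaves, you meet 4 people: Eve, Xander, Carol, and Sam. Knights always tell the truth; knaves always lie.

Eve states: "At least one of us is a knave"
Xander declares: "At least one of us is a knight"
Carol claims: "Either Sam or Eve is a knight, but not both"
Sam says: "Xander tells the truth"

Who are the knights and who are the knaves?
Eve is a knight.
Xander is a knight.
Carol is a knave.
Sam is a knight.

Verification:
- Eve (knight) says "At least one of us is a knave" - this is TRUE because Carol is a knave.
- Xander (knight) says "At least one of us is a knight" - this is TRUE because Eve, Xander, and Sam are knights.
- Carol (knave) says "Either Sam or Eve is a knight, but not both" - this is FALSE (a lie) because Sam is a knight and Eve is a knight.
- Sam (knight) says "Xander tells the truth" - this is TRUE because Xander is a knight.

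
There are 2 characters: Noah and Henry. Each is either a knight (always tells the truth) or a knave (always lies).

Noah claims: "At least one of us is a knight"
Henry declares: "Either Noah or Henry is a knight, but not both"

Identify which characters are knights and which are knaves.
Noah is a knave.
Henry is a knave.

Verification:
- Noah (knave) says "At least one of us is a knight" - this is FALSE (a lie) because no one is a knight.
- Henry (knave) says "Either Noah or Henry is a knight, but not both" - this is FALSE (a lie) because Noah is a knave and Henry is a knave.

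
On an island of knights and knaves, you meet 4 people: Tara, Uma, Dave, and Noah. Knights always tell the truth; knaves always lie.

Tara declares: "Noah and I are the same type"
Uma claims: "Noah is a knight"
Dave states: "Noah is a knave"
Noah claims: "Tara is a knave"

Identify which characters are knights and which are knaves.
Tara is a knave.
Uma is a knight.
Dave is a knave.
Noah is a knight.

Verification:
- Tara (knave) says "Noah and I are the same type" - this is FALSE (a lie) because Tara is a knave and Noah is a knight.
- Uma (knight) says "Noah is a knight" - this is TRUE because Noah is a knight.
- Dave (knave) says "Noah is a knave" - this is FALSE (a lie) because Noah is a knight.
- Noah (knight) says "Tara is a knave" - this is TRUE because Tara is a knave.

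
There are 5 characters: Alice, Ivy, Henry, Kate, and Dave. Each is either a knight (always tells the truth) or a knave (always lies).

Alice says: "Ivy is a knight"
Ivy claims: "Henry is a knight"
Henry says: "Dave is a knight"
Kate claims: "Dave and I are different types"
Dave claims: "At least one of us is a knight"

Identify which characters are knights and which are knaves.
Alice is a knave.
Ivy is a knave.
Henry is a knave.
Kate is a knave.
Dave is a knave.

Verification:
- Alice (knave) says "Ivy is a knight" - this is FALSE (a lie) because Ivy is a knave.
- Ivy (knave) says "Henry is a knight" - this is FALSE (a lie) because Henry is a knave.
- Henry (knave) says "Dave is a knight" - this is FALSE (a lie) because Dave is a knave.
- Kate (knave) says "Dave and I are different types" - this is FALSE (a lie) because Kate is a knave and Dave is a knave.
- Dave (knave) says "At least one of us is a knight" - this is FALSE (a lie) because no one is a knight.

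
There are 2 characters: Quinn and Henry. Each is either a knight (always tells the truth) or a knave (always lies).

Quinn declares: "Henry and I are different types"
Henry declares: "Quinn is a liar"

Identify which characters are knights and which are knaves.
Quinn is a knight.
Henry is a knave.

Verification:
- Quinn (knight) says "Henry and I are different types" - this is TRUE because Quinn is a knight and Henry is a knave.
- Henry (knave) says "Quinn is a liar" - this is FALSE (a lie) because Quinn is a knight.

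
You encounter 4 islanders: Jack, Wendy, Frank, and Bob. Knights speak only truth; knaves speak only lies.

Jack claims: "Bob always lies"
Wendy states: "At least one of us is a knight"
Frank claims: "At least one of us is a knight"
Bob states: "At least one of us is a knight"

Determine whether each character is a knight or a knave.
Jack is a knave.
Wendy is a knight.
Frank is a knight.
Bob is a knight.

Verification:
- Jack (knave) says "Bob always lies" - this is FALSE (a lie) because Bob is a knight.
- Wendy (knight) says "At least one of us is a knight" - this is TRUE because Wendy, Frank, and Bob are knights.
- Frank (knight) says "At least one of us is a knight" - this is TRUE because Wendy, Frank, and Bob are knights.
- Bob (knight) says "At least one of us is a knight" - this is TRUE because Wendy, Frank, and Bob are knights.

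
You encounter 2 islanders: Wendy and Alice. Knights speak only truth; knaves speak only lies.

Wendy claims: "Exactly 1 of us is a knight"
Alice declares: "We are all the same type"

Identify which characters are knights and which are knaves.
Wendy is a knight.
Alice is a knave.

Verification:
- Wendy (knight) says "Exactly 1 of us is a knight" - this is TRUE because there are 1 knights.
- Alice (knave) says "We are all the same type" - this is FALSE (a lie) because Wendy is a knight and Alice is a knave.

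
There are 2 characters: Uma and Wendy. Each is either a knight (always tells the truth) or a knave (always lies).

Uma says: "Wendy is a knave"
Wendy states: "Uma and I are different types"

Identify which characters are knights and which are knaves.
Uma is a knave.
Wendy is a knight.

Verification:
- Uma (knave) says "Wendy is a knave" - this is FALSE (a lie) because Wendy is a knight.
- Wendy (knight) says "Uma and I are different types" - this is TRUE because Wendy is a knight and Uma is a knave.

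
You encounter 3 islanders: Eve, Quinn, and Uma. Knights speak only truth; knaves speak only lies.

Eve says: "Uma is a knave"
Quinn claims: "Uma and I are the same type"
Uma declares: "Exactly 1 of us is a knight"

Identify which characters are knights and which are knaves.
Eve is a knave.
Quinn is a knave.
Uma is a knight.

Verification:
- Eve (knave) says "Uma is a knave" - this is FALSE (a lie) because Uma is a knight.
- Quinn (knave) says "Uma and I are the same type" - this is FALSE (a lie) because Quinn is a knave and Uma is a knight.
- Uma (knight) says "Exactly 1 of us is a knight" - this is TRUE because there are 1 knights.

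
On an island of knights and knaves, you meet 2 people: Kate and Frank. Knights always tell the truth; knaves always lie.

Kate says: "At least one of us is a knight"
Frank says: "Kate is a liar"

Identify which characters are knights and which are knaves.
Kate is a knight.
Frank is a knave.

Verification:
- Kate (knight) says "At least one of us is a knight" - this is TRUE because Kate is a knight.
- Frank (knave) says "Kate is a liar" - this is FALSE (a lie) because Kate is a knight.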